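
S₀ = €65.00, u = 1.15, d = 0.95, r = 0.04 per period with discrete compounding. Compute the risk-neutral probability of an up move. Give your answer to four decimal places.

Risk-neutral probability p = (1 + 0.04 − 0.95)/(1.15 − 0.95) = 0.0900/0.2000 = 0.4500

p = 0.4500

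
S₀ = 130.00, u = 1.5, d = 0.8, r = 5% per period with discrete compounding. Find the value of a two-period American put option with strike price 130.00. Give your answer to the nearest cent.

17.54

Risk-neutral probability p = (1 + 0.05 − 0.8)/(1.5 − 0.8) = 0.2500/0.7000 = 0.3571
Terminal stock prices: S_uu = 292.5, S_ud = 156, S_dd = 83.2
Terminal payoffs (K − S): max(-162.5, 0) = 0, max(-26, 0) = 0, max(46.8, 0) = 46.8
Node u (S = 195): continuation = 1/1.05·[0.3571·0.0000 + 0.6429·0.0000] = 0.0000; exercise value = 0.0000 ≤ continuation, so V_u = 0.0000
Node d (S = 104): continuation = 1/1.05·[0.3571·0.0000 + 0.6429·46.8000] = 28.6531; exercise value = 26.0000 ≤ continuation, so V_d = 28.6531
Node 0 (S = 130): continuation = 1/1.05·[0.3571·0.0000 + 0.6429·28.6531] = 17.5427; exercise value = 0.0000 ≤ continuation, so V_0 = 17.5427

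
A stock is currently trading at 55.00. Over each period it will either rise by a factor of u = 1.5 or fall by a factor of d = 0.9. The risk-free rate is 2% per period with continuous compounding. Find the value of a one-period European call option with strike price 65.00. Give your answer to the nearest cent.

Risk-neutral probability p = (e^0.02 − 0.9)/(1.5 − 0.9) = 0.1202/0.6000 = 0.2003
Terminal stock prices: S_u = 82.5, S_d = 49.5
Terminal payoffs (S − K): max(17.5, 0) = 17.5, max(-15.5, 0) = 0
Node 0 (S = 55): V_0 = e^(−0.02)·[0.2003·17.5000 + 0.7997·0.0000] = 3.4365

3.44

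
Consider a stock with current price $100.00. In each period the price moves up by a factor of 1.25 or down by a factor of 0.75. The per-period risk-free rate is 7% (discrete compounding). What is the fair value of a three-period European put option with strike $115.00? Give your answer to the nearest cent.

Risk-neutral probability p = (1 + 0.07 − 0.75)/(1.25 − 0.75) = 0.3200/0.5000 = 0.6400
Terminal stock prices: S_uuu = 195.3, S_uud = 117.2, S_udd = 70.31, S_ddd = 42.19
Terminal payoffs (K − S): max(-80.31, 0) = 0, max(-2.188, 0) = 0, max(44.69, 0) = 44.69, max(72.81, 0) = 72.81
Node uu (S = 156.2): V_uu = 1/1.07·[0.6400·0.0000 + 0.3600·0.0000] = 0.0000
Node ud (S = 93.75): V_ud = 1/1.07·[0.6400·0.0000 + 0.3600·44.6875] = 15.0350
Node dd (S = 56.25): V_dd = 1/1.07·[0.6400·44.6875 + 0.3600·72.8125] = 51.2266
Node u (S = 125): V_u = 1/1.07·[0.6400·0.0000 + 0.3600·15.0350] = 5.0585
Node d (S = 75): V_d = 1/1.07·[0.6400·15.0350 + 0.3600·51.2266] = 26.2281
Node 0 (S = 100): V_0 = 1/1.07·[0.6400·5.0585 + 0.3600·26.2281] = 11.8500

$11.85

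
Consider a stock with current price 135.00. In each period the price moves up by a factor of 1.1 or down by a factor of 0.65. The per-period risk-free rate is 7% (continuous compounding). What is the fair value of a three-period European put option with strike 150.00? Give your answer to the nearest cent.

Risk-neutral probability p = (e^0.07 − 0.65)/(1.1 − 0.65) = 0.4225/0.4500 = 0.9389
Terminal stock prices: S_uuu = 179.7, S_uud = 106.2, S_udd = 62.74, S_ddd = 37.07
Terminal payoffs (K − S): max(-29.69, 0) = 0, max(43.82, 0) = 43.82, max(87.26, 0) = 87.26, max(112.9, 0) = 112.9
Node uu (S = 163.4): V_uu = e^(−0.07)·[0.9389·0.0000 + 0.0611·43.8225] = 2.4962
Node ud (S = 96.53): V_ud = e^(−0.07)·[0.9389·43.8225 + 0.0611·87.2587] = 43.3341
Node dd (S = 57.04): V_dd = e^(−0.07)·[0.9389·87.2587 + 0.0611·112.9256] = 82.8216
Node u (S = 148.5): V_u = e^(−0.07)·[0.9389·2.4962 + 0.0611·43.3341] = 4.6537
Node d (S = 87.75): V_d = e^(−0.07)·[0.9389·43.3341 + 0.0611·82.8216] = 42.6537
Node 0 (S = 135): V_0 = e^(−0.07)·[0.9389·4.6537 + 0.0611·42.6537] = 6.5037

6.50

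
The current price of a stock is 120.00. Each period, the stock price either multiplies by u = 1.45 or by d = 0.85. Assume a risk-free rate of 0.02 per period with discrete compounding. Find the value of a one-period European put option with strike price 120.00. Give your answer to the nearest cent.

Risk-neutral probability p = (1 + 0.02 − 0.85)/(1.45 − 0.85) = 0.1700/0.6000 = 0.2833
Terminal stock prices: S_u = 174, S_d = 102
Terminal payoffs (K − S): max(-54, 0) = 0, max(18, 0) = 18
Node 0 (S = 120): V_0 = 1/1.02·[0.2833·0.0000 + 0.7167·18.0000] = 12.6471

12.65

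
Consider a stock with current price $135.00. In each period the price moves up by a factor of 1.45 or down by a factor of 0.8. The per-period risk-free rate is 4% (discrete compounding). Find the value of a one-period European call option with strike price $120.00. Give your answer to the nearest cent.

$26.89

Risk-neutral probability p = (1 + 0.04 − 0.8)/(1.45 − 0.8) = 0.2400/0.6500 = 0.3692
Terminal stock prices: S_u = 195.8, S_d = 108
Terminal payoffs (S − K): max(75.75, 0) = 75.75, max(-12, 0) = 0
Node 0 (S = 135): V_0 = 1/1.04·[0.3692·75.7500 + 0.6308·0.0000] = 26.8935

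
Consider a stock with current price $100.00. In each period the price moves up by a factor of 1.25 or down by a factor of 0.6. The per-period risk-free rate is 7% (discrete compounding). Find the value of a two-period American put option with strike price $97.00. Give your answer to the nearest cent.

$13.42

Risk-neutral probability p = (1 + 0.07 − 0.6)/(1.25 − 0.6) = 0.4700/0.6500 = 0.7231
Terminal stock prices: S_uu = 156.2, S_ud = 75, S_dd = 36
Terminal payoffs (K − S): max(-59.25, 0) = 0, max(22, 0) = 22, max(61, 0) = 61
Node u (S = 125): continuation = 1/1.07·[0.7231·0.0000 + 0.2769·22.0000] = 5.6937; exercise value = 0.0000 ≤ continuation, so V_u = 5.6937
Node d (S = 60): continuation = 1/1.07·[0.7231·22.0000 + 0.2769·61.0000] = 30.6542; exercise value = 37.0000 > continuation, so V_d = 37.0000 (exercise)
Node 0 (S = 100): continuation = 1/1.07·[0.7231·5.6937 + 0.2769·37.0000] = 13.4235; exercise value = 0.0000 ≤ continuation, so V_0 = 13.4235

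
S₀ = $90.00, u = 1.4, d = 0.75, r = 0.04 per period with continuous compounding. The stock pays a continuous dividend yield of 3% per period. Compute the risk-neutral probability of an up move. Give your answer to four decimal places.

Per-period risk-free factor R = e^0.04 = 1.0408; dividend-adjusted growth = e^(0.04−0.03) = 1.0101.
Risk-neutral probability p = (1.0101 − 0.75)/(1.4 − 0.75) = 0.2601/0.6500 = 0.4001

p = 0.4001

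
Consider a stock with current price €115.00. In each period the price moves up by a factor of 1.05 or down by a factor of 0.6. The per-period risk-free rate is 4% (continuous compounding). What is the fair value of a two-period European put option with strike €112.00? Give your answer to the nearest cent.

Risk-neutral probability p = (e^0.04 − 0.6)/(1.05 − 0.6) = 0.4408/0.4500 = 0.9796
Terminal stock prices: S_uu = 126.8, S_ud = 72.45, S_dd = 41.4
Terminal payoffs (K − S): max(-14.79, 0) = 0, max(39.55, 0) = 39.55, max(70.6, 0) = 70.6
Node u (S = 120.8): V_u = e^(−0.04)·[0.9796·0.0000 + 0.0204·39.5500] = 0.7760
Node d (S = 69): V_d = e^(−0.04)·[0.9796·39.5500 + 0.0204·70.6000] = 38.6084
Node 0 (S = 115): V_0 = e^(−0.04)·[0.9796·0.7760 + 0.0204·38.6084] = 1.4878

€1.49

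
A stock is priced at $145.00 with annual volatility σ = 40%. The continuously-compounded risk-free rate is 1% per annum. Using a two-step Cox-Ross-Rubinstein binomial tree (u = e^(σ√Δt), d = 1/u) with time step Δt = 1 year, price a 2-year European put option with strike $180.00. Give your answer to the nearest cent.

CRR parameters: u = e^(σ√Δt) = e^(0.4·√1) = 1.4918, d = 1/u = 0.6703
Per-period rate: rΔt = 0.01·1 = 0.01, so R = e^0.01 = 1.0101
Risk-neutral probability p = (e^0.01 − 0.6703)/(1.4918 − 0.6703) = 0.3397/0.8215 = 0.4135
Terminal stock prices: S_uu = 322.7, S_ud = 145, S_dd = 65.15
Terminal payoffs (K − S): max(-142.7, 0) = 0, max(35, 0) = 35, max(114.8, 0) = 114.8
Node u (S = 216.3): V_u = e^(−0.01)·[0.4135·0.0000 + 0.5865·35.0000] = 20.3216
Node d (S = 97.2): V_d = e^(−0.01)·[0.4135·35.0000 + 0.5865·114.8473] = 81.0126
Node 0 (S = 145): V_0 = e^(−0.01)·[0.4135·20.3216 + 0.5865·81.0126] = 55.3577

$55.36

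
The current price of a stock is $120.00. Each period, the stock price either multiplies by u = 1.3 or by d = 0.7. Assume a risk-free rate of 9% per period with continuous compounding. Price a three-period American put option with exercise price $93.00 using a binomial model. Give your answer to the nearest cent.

Risk-neutral probability p = (e^0.09 − 0.7)/(1.3 − 0.7) = 0.3942/0.6000 = 0.6570
Terminal stock prices: S_uuu = 263.6, S_uud = 142, S_udd = 76.44, S_ddd = 41.16
Terminal payoffs (K − S): max(-170.6, 0) = 0, max(-48.96, 0) = 0, max(16.56, 0) = 16.56, max(51.84, 0) = 51.84
Node uu (S = 202.8): continuation = e^(−0.09)·[0.6570·0.0000 + 0.3430·0.0000] = 0.0000; exercise value = 0.0000 ≤ continuation, so V_uu = 0.0000
Node ud (S = 109.2): continuation = e^(−0.09)·[0.6570·0.0000 + 0.3430·16.5600] = 5.1919; exercise value = 0.0000 ≤ continuation, so V_ud = 5.1919
Node dd (S = 58.8): continuation = e^(−0.09)·[0.6570·16.5600 + 0.3430·51.8400] = 26.1956; exercise value = 34.2000 > continuation, so V_dd = 34.2000 (exercise)
Node u (S = 156): continuation = e^(−0.09)·[0.6570·0.0000 + 0.3430·5.1919] = 1.6277; exercise value = 0.0000 ≤ continuation, so V_u = 1.6277
Node d (S = 84): continuation = e^(−0.09)·[0.6570·5.1919 + 0.3430·34.2000] = 13.8396; exercise value = 9.0000 ≤ continuation, so V_d = 13.8396
Node 0 (S = 120): continuation = e^(−0.09)·[0.6570·1.6277 + 0.3430·13.8396] = 5.3163; exercise value = 0.0000 ≤ continuation, so V_0 = 5.3163

$5.32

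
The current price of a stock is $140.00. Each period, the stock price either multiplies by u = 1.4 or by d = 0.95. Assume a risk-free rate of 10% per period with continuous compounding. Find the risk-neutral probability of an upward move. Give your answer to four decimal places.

Risk-neutral probability p = (e^0.1 − 0.95)/(1.4 − 0.95) = 0.1552/0.4500 = 0.3448

p = 0.3448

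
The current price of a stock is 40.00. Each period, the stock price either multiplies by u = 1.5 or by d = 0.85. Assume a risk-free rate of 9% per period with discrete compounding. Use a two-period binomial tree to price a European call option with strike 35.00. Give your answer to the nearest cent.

12.58

Risk-neutral probability p = (1 + 0.09 − 0.85)/(1.5 − 0.85) = 0.2400/0.6500 = 0.3692
Terminal stock prices: S_uu = 90, S_ud = 51, S_dd = 28.9
Terminal payoffs (S − K): max(55, 0) = 55, max(16, 0) = 16, max(-6.1, 0) = 0
Node u (S = 60): V_u = 1/1.09·[0.3692·55.0000 + 0.6308·16.0000] = 27.8899
Node d (S = 34): V_d = 1/1.09·[0.3692·16.0000 + 0.6308·0.0000] = 5.4199
Node 0 (S = 40): V_0 = 1/1.09·[0.3692·27.8899 + 0.6308·5.4199] = 12.5840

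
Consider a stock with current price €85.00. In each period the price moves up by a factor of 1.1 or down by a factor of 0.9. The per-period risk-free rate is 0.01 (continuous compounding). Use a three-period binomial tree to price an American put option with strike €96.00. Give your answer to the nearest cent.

€12.01

Risk-neutral probability p = (e^0.01 − 0.9)/(1.1 − 0.9) = 0.1101/0.2000 = 0.5503
Terminal stock prices: S_uuu = 113.1, S_uud = 92.57, S_udd = 75.74, S_ddd = 61.97
Terminal payoffs (K − S): max(-17.14, 0) = 0, max(3.435, 0) = 3.435, max(20.26, 0) = 20.26, max(34.03, 0) = 34.03
Node uu (S = 102.9): continuation = e^(−0.01)·[0.5503·0.0000 + 0.4497·3.4350] = 1.5295; exercise value = 0.0000 ≤ continuation, so V_uu = 1.5295
Node ud (S = 84.15): continuation = e^(−0.01)·[0.5503·3.4350 + 0.4497·20.2650] = 10.8948; exercise value = 11.8500 > continuation, so V_ud = 11.8500 (exercise)
Node dd (S = 68.85): continuation = e^(−0.01)·[0.5503·20.2650 + 0.4497·34.0350] = 26.1948; exercise value = 27.1500 > continuation, so V_dd = 27.1500 (exercise)
Node u (S = 93.5): continuation = e^(−0.01)·[0.5503·1.5295 + 0.4497·11.8500] = 6.1097; exercise value = 2.5000 ≤ continuation, so V_u = 6.1097
Node d (S = 76.5): continuation = e^(−0.01)·[0.5503·11.8500 + 0.4497·27.1500] = 18.5448; exercise value = 19.5000 > continuation, so V_d = 19.5000 (exercise)
Node 0 (S = 85): continuation = e^(−0.01)·[0.5503·6.1097 + 0.4497·19.5000] = 12.0113; exercise value = 11.0000 ≤ continuation, so V_0 = 12.0113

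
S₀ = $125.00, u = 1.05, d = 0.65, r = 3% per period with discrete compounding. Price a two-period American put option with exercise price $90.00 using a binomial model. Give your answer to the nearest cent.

$0.63

Risk-neutral probability p = (1 + 0.03 − 0.65)/(1.05 − 0.65) = 0.3800/0.4000 = 0.9500
Terminal stock prices: S_uu = 137.8, S_ud = 85.31, S_dd = 52.81
Terminal payoffs (K − S): max(-47.81, 0) = 0, max(4.688, 0) = 4.688, max(37.19, 0) = 37.19
Node u (S = 131.2): continuation = 1/1.03·[0.9500·0.0000 + 0.0500·4.6875] = 0.2275; exercise value = 0.0000 ≤ continuation, so V_u = 0.2275
Node d (S = 81.25): continuation = 1/1.03·[0.9500·4.6875 + 0.0500·37.1875] = 6.1286; exercise value = 8.7500 > continuation, so V_d = 8.7500 (exercise)
Node 0 (S = 125): continuation = 1/1.03·[0.9500·0.2275 + 0.0500·8.7500] = 0.6346; exercise value = 0.0000 ≤ continuation, so V_0 = 0.6346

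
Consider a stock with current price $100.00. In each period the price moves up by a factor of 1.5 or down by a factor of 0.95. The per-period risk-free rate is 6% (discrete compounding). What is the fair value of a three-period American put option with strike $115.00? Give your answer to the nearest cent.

$15.09

Risk-neutral probability p = (1 + 0.06 − 0.95)/(1.5 − 0.95) = 0.1100/0.5500 = 0.2000
Terminal stock prices: S_uuu = 337.5, S_uud = 213.8, S_udd = 135.4, S_ddd = 85.74
Terminal payoffs (K − S): max(-222.5, 0) = 0, max(-98.75, 0) = 0, max(-20.38, 0) = 0, max(29.26, 0) = 29.26
Node uu (S = 225): continuation = 1/1.06·[0.2000·0.0000 + 0.8000·0.0000] = 0.0000; exercise value = 0.0000 ≤ continuation, so V_uu = 0.0000
Node ud (S = 142.5): continuation = 1/1.06·[0.2000·0.0000 + 0.8000·0.0000] = 0.0000; exercise value = 0.0000 ≤ continuation, so V_ud = 0.0000
Node dd (S = 90.25): continuation = 1/1.06·[0.2000·0.0000 + 0.8000·29.2625] = 22.0849; exercise value = 24.7500 > continuation, so V_dd = 24.7500 (exercise)
Node u (S = 150): continuation = 1/1.06·[0.2000·0.0000 + 0.8000·0.0000] = 0.0000; exercise value = 0.0000 ≤ continuation, so V_u = 0.0000
Node d (S = 95): continuation = 1/1.06·[0.2000·0.0000 + 0.8000·24.7500] = 18.6792; exercise value = 20.0000 > continuation, so V_d = 20.0000 (exercise)
Node 0 (S = 100): continuation = 1/1.06·[0.2000·0.0000 + 0.8000·20.0000] = 15.0943; exercise value = 15.0000 ≤ continuation, so V_0 = 15.0943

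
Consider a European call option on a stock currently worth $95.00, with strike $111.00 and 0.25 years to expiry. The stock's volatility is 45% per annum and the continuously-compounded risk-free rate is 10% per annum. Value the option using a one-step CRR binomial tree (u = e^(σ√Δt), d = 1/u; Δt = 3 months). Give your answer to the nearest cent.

CRR parameters: u = e^(σ√Δt) = e^(0.45·√0.25) = 1.2523, d = 1/u = 0.7985
Per-period rate: rΔt = 0.1·0.25 = 0.025, so R = e^0.025 = 1.0253
Risk-neutral probability p = (e^0.025 − 0.7985)/(1.2523 − 0.7985) = 0.2268/0.4538 = 0.4998
Terminal stock prices: S_u = 119, S_d = 75.86
Terminal payoffs (S − K): max(7.971, 0) = 7.971, max(-35.14, 0) = 0
Node 0 (S = 95): V_0 = e^(−0.025)·[0.4998·7.9707 + 0.5002·0.0000] = 3.8851

$3.89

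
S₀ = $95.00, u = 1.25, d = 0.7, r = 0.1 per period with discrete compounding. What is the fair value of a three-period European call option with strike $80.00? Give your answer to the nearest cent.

Risk-neutral probability p = (1 + 0.1 − 0.7)/(1.25 − 0.7) = 0.4000/0.5500 = 0.7273
Terminal stock prices: S_uuu = 185.5, S_uud = 103.9, S_udd = 58.19, S_ddd = 32.58
Terminal payoffs (S − K): max(105.5, 0) = 105.5, max(23.91, 0) = 23.91, max(-21.81, 0) = 0, max(-47.42, 0) = 0
Node uu (S = 148.4): V_uu = 1/1.1·[0.7273·105.5469 + 0.2727·23.9062] = 75.7102
Node ud (S = 83.12): V_ud = 1/1.1·[0.7273·23.9062 + 0.2727·0.0000] = 15.8058
Node dd (S = 46.55): V_dd = 1/1.1·[0.7273·0.0000 + 0.2727·0.0000] = 0.0000
Node u (S = 118.8): V_u = 1/1.1·[0.7273·75.7102 + 0.2727·15.8058] = 53.9751
Node d (S = 66.5): V_d = 1/1.1·[0.7273·15.8058 + 0.2727·0.0000] = 10.4501
Node 0 (S = 95): V_0 = 1/1.1·[0.7273·53.9751 + 0.2727·10.4501] = 38.2770

$38.28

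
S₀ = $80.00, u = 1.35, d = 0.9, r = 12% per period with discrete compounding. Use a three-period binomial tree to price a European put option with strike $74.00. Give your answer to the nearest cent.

$1.49

Risk-neutral probability p = (1 + 0.12 − 0.9)/(1.35 − 0.9) = 0.2200/0.4500 = 0.4889
Terminal stock prices: S_uuu = 196.8, S_uud = 131.2, S_udd = 87.48, S_ddd = 58.32
Terminal payoffs (K − S): max(-122.8, 0) = 0, max(-57.22, 0) = 0, max(-13.48, 0) = 0, max(15.68, 0) = 15.68
Node uu (S = 145.8): V_uu = 1/1.12·[0.4889·0.0000 + 0.5111·0.0000] = 0.0000
Node ud (S = 97.2): V_ud = 1/1.12·[0.4889·0.0000 + 0.5111·0.0000] = 0.0000
Node dd (S = 64.8): V_dd = 1/1.12·[0.4889·0.0000 + 0.5111·15.6800] = 7.1556
Node u (S = 108): V_u = 1/1.12·[0.4889·0.0000 + 0.5111·0.0000] = 0.0000
Node d (S = 72): V_d = 1/1.12·[0.4889·0.0000 + 0.5111·7.1556] = 3.2654
Node 0 (S = 80): V_0 = 1/1.12·[0.4889·0.0000 + 0.5111·3.2654] = 1.4902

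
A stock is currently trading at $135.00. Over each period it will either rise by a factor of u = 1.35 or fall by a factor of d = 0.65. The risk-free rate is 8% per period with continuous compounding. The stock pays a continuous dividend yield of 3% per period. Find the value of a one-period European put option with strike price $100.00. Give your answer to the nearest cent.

$4.83

Per-period risk-free factor R = e^0.08 = 1.0833; dividend-adjusted growth = e^(0.08−0.03) = 1.0513.
Risk-neutral probability p = (1.0513 − 0.65)/(1.35 − 0.65) = 0.4013/0.7000 = 0.5732
Terminal stock prices: S_u = 182.2, S_d = 87.75
Terminal payoffs (K − S): max(-82.25, 0) = 0, max(12.25, 0) = 12.25
Node 0 (S = 135): V_0 = e^(−0.08)·[0.5732·0.0000 + 0.4268·12.2500] = 4.8258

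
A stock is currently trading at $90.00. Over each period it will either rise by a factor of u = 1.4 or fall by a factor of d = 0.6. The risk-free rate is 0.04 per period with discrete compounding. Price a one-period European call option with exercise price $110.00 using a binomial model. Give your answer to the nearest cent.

$8.46

Risk-neutral probability p = (1 + 0.04 − 0.6)/(1.4 − 0.6) = 0.4400/0.8000 = 0.5500
Terminal stock prices: S_u = 126, S_d = 54
Terminal payoffs (S − K): max(16, 0) = 16, max(-56, 0) = 0
Node 0 (S = 90): V_0 = 1/1.04·[0.5500·16.0000 + 0.4500·0.0000] = 8.4615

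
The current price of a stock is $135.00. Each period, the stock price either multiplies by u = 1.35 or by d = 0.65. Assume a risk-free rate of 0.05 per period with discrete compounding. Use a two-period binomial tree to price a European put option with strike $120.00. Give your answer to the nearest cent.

Risk-neutral probability p = (1 + 0.05 − 0.65)/(1.35 − 0.65) = 0.4000/0.7000 = 0.5714
Terminal stock prices: S_uu = 246, S_ud = 118.5, S_dd = 57.04
Terminal payoffs (K − S): max(-126, 0) = 0, max(1.537, 0) = 1.537, max(62.96, 0) = 62.96
Node u (S = 182.2): V_u = 1/1.05·[0.5714·0.0000 + 0.4286·1.5375] = 0.6276
Node d (S = 87.75): V_d = 1/1.05·[0.5714·1.5375 + 0.4286·62.9625] = 26.5357
Node 0 (S = 135): V_0 = 1/1.05·[0.5714·0.6276 + 0.4286·26.5357] = 11.1724

$11.17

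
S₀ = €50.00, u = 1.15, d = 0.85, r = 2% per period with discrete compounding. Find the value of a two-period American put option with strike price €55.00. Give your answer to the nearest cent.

€6.76

Risk-neutral probability p = (1 + 0.02 − 0.85)/(1.15 − 0.85) = 0.1700/0.3000 = 0.5667
Terminal stock prices: S_uu = 66.12, S_ud = 48.87, S_dd = 36.12
Terminal payoffs (K − S): max(-11.12, 0) = 0, max(6.125, 0) = 6.125, max(18.88, 0) = 18.88
Node u (S = 57.5): continuation = 1/1.02·[0.5667·0.0000 + 0.4333·6.1250] = 2.6021; exercise value = 0.0000 ≤ continuation, so V_u = 2.6021
Node d (S = 42.5): continuation = 1/1.02·[0.5667·6.1250 + 0.4333·18.8750] = 11.4216; exercise value = 12.5000 > continuation, so V_d = 12.5000 (exercise)
Node 0 (S = 50): continuation = 1/1.02·[0.5667·2.6021 + 0.4333·12.5000] = 6.7561; exercise value = 5.0000 ≤ continuation, so V_0 = 6.7561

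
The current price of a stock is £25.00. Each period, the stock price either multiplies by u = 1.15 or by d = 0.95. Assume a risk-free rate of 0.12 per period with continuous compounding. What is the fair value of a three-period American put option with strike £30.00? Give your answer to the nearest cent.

Risk-neutral probability p = (e^0.12 − 0.95)/(1.15 − 0.95) = 0.1775/0.2000 = 0.8875
Terminal stock prices: S_uuu = 38.02, S_uud = 31.41, S_udd = 25.95, S_ddd = 21.43
Terminal payoffs (K − S): max(-8.022, 0) = 0, max(-1.409, 0) = 0, max(4.053, 0) = 4.053, max(8.566, 0) = 8.566
Node uu (S = 33.06): continuation = e^(−0.12)·[0.8875·0.0000 + 0.1125·0.0000] = 0.0000; exercise value = 0.0000 ≤ continuation, so V_uu = 0.0000
Node ud (S = 27.31): continuation = e^(−0.12)·[0.8875·0.0000 + 0.1125·4.0531] = 0.4045; exercise value = 2.6875 > continuation, so V_ud = 2.6875 (exercise)
Node dd (S = 22.56): continuation = e^(−0.12)·[0.8875·4.0531 + 0.1125·8.5656] = 4.0451; exercise value = 7.4375 > continuation, so V_dd = 7.4375 (exercise)
Node u (S = 28.75): continuation = e^(−0.12)·[0.8875·0.0000 + 0.1125·2.6875] = 0.2682; exercise value = 1.2500 > continuation, so V_u = 1.2500 (exercise)
Node d (S = 23.75): continuation = e^(−0.12)·[0.8875·2.6875 + 0.1125·7.4375] = 2.8576; exercise value = 6.2500 > continuation, so V_d = 6.2500 (exercise)
Node 0 (S = 25): continuation = e^(−0.12)·[0.8875·1.2500 + 0.1125·6.2500] = 1.6076; exercise value = 5.0000 > continuation, so V_0 = 5.0000 (exercise)

£5.00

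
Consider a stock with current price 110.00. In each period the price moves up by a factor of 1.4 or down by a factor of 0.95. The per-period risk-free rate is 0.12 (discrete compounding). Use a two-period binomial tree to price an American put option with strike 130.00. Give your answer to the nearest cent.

20.00

Risk-neutral probability p = (1 + 0.12 − 0.95)/(1.4 − 0.95) = 0.1700/0.4500 = 0.3778
Terminal stock prices: S_uu = 215.6, S_ud = 146.3, S_dd = 99.27
Terminal payoffs (K − S): max(-85.6, 0) = 0, max(-16.3, 0) = 0, max(30.73, 0) = 30.73
Node u (S = 154): continuation = 1/1.12·[0.3778·0.0000 + 0.6222·0.0000] = 0.0000; exercise value = 0.0000 ≤ continuation, so V_u = 0.0000
Node d (S = 104.5): continuation = 1/1.12·[0.3778·0.0000 + 0.6222·30.7250] = 17.0694; exercise value = 25.5000 > continuation, so V_d = 25.5000 (exercise)
Node 0 (S = 110): continuation = 1/1.12·[0.3778·0.0000 + 0.6222·25.5000] = 14.1667; exercise value = 20.0000 > continuation, so V_0 = 20.0000 (exercise)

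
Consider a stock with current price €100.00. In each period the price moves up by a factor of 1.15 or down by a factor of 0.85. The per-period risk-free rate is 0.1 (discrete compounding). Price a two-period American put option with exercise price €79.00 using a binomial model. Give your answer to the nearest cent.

Risk-neutral probability p = (1 + 0.1 − 0.85)/(1.15 − 0.85) = 0.2500/0.3000 = 0.8333
Terminal stock prices: S_uu = 132.2, S_ud = 97.75, S_dd = 72.25
Terminal payoffs (K − S): max(-53.25, 0) = 0, max(-18.75, 0) = 0, max(6.75, 0) = 6.75
Node u (S = 115): continuation = 1/1.1·[0.8333·0.0000 + 0.1667·0.0000] = 0.0000; exercise value = 0.0000 ≤ continuation, so V_u = 0.0000
Node d (S = 85): continuation = 1/1.1·[0.8333·0.0000 + 0.1667·6.7500] = 1.0227; exercise value = 0.0000 ≤ continuation, so V_d = 1.0227
Node 0 (S = 100): continuation = 1/1.1·[0.8333·0.0000 + 0.1667·1.0227] = 0.1550; exercise value = 0.0000 ≤ continuation, so V_0 = 0.1550

€0.15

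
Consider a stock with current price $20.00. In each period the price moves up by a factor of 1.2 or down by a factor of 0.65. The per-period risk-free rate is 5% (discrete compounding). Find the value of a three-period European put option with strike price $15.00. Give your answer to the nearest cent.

Risk-neutral probability p = (1 + 0.05 − 0.65)/(1.2 − 0.65) = 0.4000/0.5500 = 0.7273
Terminal stock prices: S_uuu = 34.56, S_uud = 18.72, S_udd = 10.14, S_ddd = 5.492
Terminal payoffs (K − S): max(-19.56, 0) = 0, max(-3.72, 0) = 0, max(4.86, 0) = 4.86, max(9.508, 0) = 9.508
Node uu (S = 28.8): V_uu = 1/1.05·[0.7273·0.0000 + 0.2727·0.0000] = 0.0000
Node ud (S = 15.6): V_ud = 1/1.05·[0.7273·0.0000 + 0.2727·4.8600] = 1.2623
Node dd (S = 8.45): V_dd = 1/1.05·[0.7273·4.8600 + 0.2727·9.5075] = 5.8357
Node u (S = 24): V_u = 1/1.05·[0.7273·0.0000 + 0.2727·1.2623] = 0.3279
Node d (S = 13): V_d = 1/1.05·[0.7273·1.2623 + 0.2727·5.8357] = 2.3901
Node 0 (S = 20): V_0 = 1/1.05·[0.7273·0.3279 + 0.2727·2.3901] = 0.8479

$0.85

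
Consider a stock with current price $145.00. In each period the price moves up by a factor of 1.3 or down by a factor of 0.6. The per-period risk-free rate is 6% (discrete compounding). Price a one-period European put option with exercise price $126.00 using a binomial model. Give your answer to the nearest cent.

$12.61

Risk-neutral probability p = (1 + 0.06 − 0.6)/(1.3 − 0.6) = 0.4600/0.7000 = 0.6571
Terminal stock prices: S_u = 188.5, S_d = 87
Terminal payoffs (K − S): max(-62.5, 0) = 0, max(39, 0) = 39
Node 0 (S = 145): V_0 = 1/1.06·[0.6571·0.0000 + 0.3429·39.0000] = 12.6146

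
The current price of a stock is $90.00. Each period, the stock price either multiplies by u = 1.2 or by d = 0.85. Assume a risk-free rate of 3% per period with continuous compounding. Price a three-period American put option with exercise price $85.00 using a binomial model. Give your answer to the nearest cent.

Risk-neutral probability p = (e^0.03 − 0.85)/(1.2 − 0.85) = 0.1805/0.3500 = 0.5156
Terminal stock prices: S_uuu = 155.5, S_uud = 110.2, S_udd = 78.03, S_ddd = 55.27
Terminal payoffs (K − S): max(-70.52, 0) = 0, max(-25.16, 0) = 0, max(6.97, 0) = 6.97, max(29.73, 0) = 29.73
Node uu (S = 129.6): continuation = e^(−0.03)·[0.5156·0.0000 + 0.4844·0.0000] = 0.0000; exercise value = 0.0000 ≤ continuation, so V_uu = 0.0000
Node ud (S = 91.8): continuation = e^(−0.03)·[0.5156·0.0000 + 0.4844·6.9700] = 3.2766; exercise value = 0.0000 ≤ continuation, so V_ud = 3.2766
Node dd (S = 65.02): continuation = e^(−0.03)·[0.5156·6.9700 + 0.4844·29.7288] = 17.4629; exercise value = 19.9750 > continuation, so V_dd = 19.9750 (exercise)
Node u (S = 108): continuation = e^(−0.03)·[0.5156·0.0000 + 0.4844·3.2766] = 1.5403; exercise value = 0.0000 ≤ continuation, so V_u = 1.5403
Node d (S = 76.5): continuation = e^(−0.03)·[0.5156·3.2766 + 0.4844·19.9750] = 11.0297; exercise value = 8.5000 ≤ continuation, so V_d = 11.0297
Node 0 (S = 90): continuation = e^(−0.03)·[0.5156·1.5403 + 0.4844·11.0297] = 5.9557; exercise value = 0.0000 ≤ continuation, so V_0 = 5.9557

$5.96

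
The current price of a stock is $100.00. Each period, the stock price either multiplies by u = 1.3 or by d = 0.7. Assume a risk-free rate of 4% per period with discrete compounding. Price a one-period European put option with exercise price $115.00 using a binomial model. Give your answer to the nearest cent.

$18.75

Risk-neutral probability p = (1 + 0.04 − 0.7)/(1.3 − 0.7) = 0.3400/0.6000 = 0.5667
Terminal stock prices: S_u = 130, S_d = 70
Terminal payoffs (K − S): max(-15, 0) = 0, max(45, 0) = 45
Node 0 (S = 100): V_0 = 1/1.04·[0.5667·0.0000 + 0.4333·45.0000] = 18.7500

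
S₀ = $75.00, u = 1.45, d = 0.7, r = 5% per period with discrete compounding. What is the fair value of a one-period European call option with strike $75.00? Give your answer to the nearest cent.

Risk-neutral probability p = (1 + 0.05 − 0.7)/(1.45 − 0.7) = 0.3500/0.7500 = 0.4667
Terminal stock prices: S_u = 108.8, S_d = 52.5
Terminal payoffs (S − K): max(33.75, 0) = 33.75, max(-22.5, 0) = 0
Node 0 (S = 75): V_0 = 1/1.05·[0.4667·33.7500 + 0.5333·0.0000] = 15.0000

$15.00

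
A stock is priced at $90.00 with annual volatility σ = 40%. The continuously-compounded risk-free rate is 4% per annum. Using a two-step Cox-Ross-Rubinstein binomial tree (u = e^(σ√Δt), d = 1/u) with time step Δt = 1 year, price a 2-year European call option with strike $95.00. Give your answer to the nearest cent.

CRR parameters: u = e^(σ√Δt) = e^(0.4·√1) = 1.4918, d = 1/u = 0.6703
Per-period rate: rΔt = 0.04·1 = 0.04, so R = e^0.04 = 1.0408
Risk-neutral probability p = (e^0.04 − 0.6703)/(1.4918 − 0.6703) = 0.3705/0.8215 = 0.4510
Terminal stock prices: S_uu = 200.3, S_ud = 90, S_dd = 40.44
Terminal payoffs (S − K): max(105.3, 0) = 105.3, max(-5, 0) = 0, max(-54.56, 0) = 0
Node u (S = 134.3): V_u = e^(−0.04)·[0.4510·105.2987 + 0.5490·0.0000] = 45.6266
Node d (S = 60.33): V_d = e^(−0.04)·[0.4510·0.0000 + 0.5490·0.0000] = 0.0000
Node 0 (S = 90): V_0 = e^(−0.04)·[0.4510·45.6266 + 0.5490·0.0000] = 19.7703

$19.77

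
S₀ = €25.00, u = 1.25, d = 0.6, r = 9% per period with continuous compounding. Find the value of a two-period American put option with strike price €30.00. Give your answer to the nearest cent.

Risk-neutral probability p = (e^0.09 − 0.6)/(1.25 − 0.6) = 0.4942/0.6500 = 0.7603
Terminal stock prices: S_uu = 39.06, S_ud = 18.75, S_dd = 9
Terminal payoffs (K − S): max(-9.062, 0) = 0, max(11.25, 0) = 11.25, max(21, 0) = 21
Node u (S = 31.25): continuation = e^(−0.09)·[0.7603·0.0000 + 0.2397·11.2500] = 2.4649; exercise value = 0.0000 ≤ continuation, so V_u = 2.4649
Node d (S = 15): continuation = e^(−0.09)·[0.7603·11.2500 + 0.2397·21.0000] = 12.4179; exercise value = 15.0000 > continuation, so V_d = 15.0000 (exercise)
Node 0 (S = 25): continuation = e^(−0.09)·[0.7603·2.4649 + 0.2397·15.0000] = 4.9991; exercise value = 5.0000 > continuation, so V_0 = 5.0000 (exercise)

€5.00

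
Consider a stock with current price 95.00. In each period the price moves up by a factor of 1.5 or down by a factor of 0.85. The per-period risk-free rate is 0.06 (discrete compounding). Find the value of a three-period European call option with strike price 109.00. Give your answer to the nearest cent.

18.93

Risk-neutral probability p = (1 + 0.06 − 0.85)/(1.5 − 0.85) = 0.2100/0.6500 = 0.3231
Terminal stock prices: S_uuu = 320.6, S_uud = 181.7, S_udd = 103, S_ddd = 58.34
Terminal payoffs (S − K): max(211.6, 0) = 211.6, max(72.69, 0) = 72.69, max(-6.044, 0) = 0, max(-50.66, 0) = 0
Node uu (S = 213.8): V_uu = 1/1.06·[0.3231·211.6250 + 0.6769·72.6875] = 110.9198
Node ud (S = 121.1): V_ud = 1/1.06·[0.3231·72.6875 + 0.6769·0.0000] = 22.1544
Node dd (S = 68.64): V_dd = 1/1.06·[0.3231·0.0000 + 0.6769·0.0000] = 0.0000
Node u (S = 142.5): V_u = 1/1.06·[0.3231·110.9198 + 0.6769·22.1544] = 47.9551
Node d (S = 80.75): V_d = 1/1.06·[0.3231·22.1544 + 0.6769·0.0000] = 6.7524
Node 0 (S = 95): V_0 = 1/1.06·[0.3231·47.9551 + 0.6769·6.7524] = 18.9284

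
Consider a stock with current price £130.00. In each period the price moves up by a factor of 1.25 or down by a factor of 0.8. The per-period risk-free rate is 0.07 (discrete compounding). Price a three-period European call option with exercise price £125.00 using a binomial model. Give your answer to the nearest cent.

Risk-neutral probability p = (1 + 0.07 − 0.8)/(1.25 − 0.8) = 0.2700/0.4500 = 0.6000
Terminal stock prices: S_uuu = 253.9, S_uud = 162.5, S_udd = 104, S_ddd = 66.56
Terminal payoffs (S − K): max(128.9, 0) = 128.9, max(37.5, 0) = 37.5, max(-21, 0) = 0, max(-58.44, 0) = 0
Node uu (S = 203.1): V_uu = 1/1.07·[0.6000·128.9062 + 0.4000·37.5000] = 86.3026
Node ud (S = 130): V_ud = 1/1.07·[0.6000·37.5000 + 0.4000·0.0000] = 21.0280
Node dd (S = 83.2): V_dd = 1/1.07·[0.6000·0.0000 + 0.4000·0.0000] = 0.0000
Node u (S = 162.5): V_u = 1/1.07·[0.6000·86.3026 + 0.4000·21.0280] = 56.2549
Node d (S = 104): V_d = 1/1.07·[0.6000·21.0280 + 0.4000·0.0000] = 11.7914
Node 0 (S = 130): V_0 = 1/1.07·[0.6000·56.2549 + 0.4000·11.7914] = 35.9528

£35.95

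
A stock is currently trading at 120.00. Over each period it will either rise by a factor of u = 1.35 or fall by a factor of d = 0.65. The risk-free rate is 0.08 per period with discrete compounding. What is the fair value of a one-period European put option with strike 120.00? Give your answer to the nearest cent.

Risk-neutral probability p = (1 + 0.08 − 0.65)/(1.35 − 0.65) = 0.4300/0.7000 = 0.6143
Terminal stock prices: S_u = 162, S_d = 78
Terminal payoffs (K − S): max(-42, 0) = 0, max(42, 0) = 42
Node 0 (S = 120): V_0 = 1/1.08·[0.6143·0.0000 + 0.3857·42.0000] = 15.0000

15.00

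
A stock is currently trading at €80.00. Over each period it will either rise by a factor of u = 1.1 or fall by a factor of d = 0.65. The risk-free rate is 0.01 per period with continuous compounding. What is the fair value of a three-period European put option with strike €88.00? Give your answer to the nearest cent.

Risk-neutral probability p = (e^0.01 − 0.65)/(1.1 − 0.65) = 0.3601/0.4500 = 0.8001
Terminal stock prices: S_uuu = 106.5, S_uud = 62.92, S_udd = 37.18, S_ddd = 21.97
Terminal payoffs (K − S): max(-18.48, 0) = 0, max(25.08, 0) = 25.08, max(50.82, 0) = 50.82, max(66.03, 0) = 66.03
Node uu (S = 96.8): V_uu = e^(−0.01)·[0.8001·0.0000 + 0.1999·25.0800] = 4.9633
Node ud (S = 57.2): V_ud = e^(−0.01)·[0.8001·25.0800 + 0.1999·50.8200] = 29.9244
Node dd (S = 33.8): V_dd = e^(−0.01)·[0.8001·50.8200 + 0.1999·66.0300] = 53.3244
Node u (S = 88): V_u = e^(−0.01)·[0.8001·4.9633 + 0.1999·29.9244] = 9.8537
Node d (S = 52): V_d = e^(−0.01)·[0.8001·29.9244 + 0.1999·53.3244] = 34.2575
Node 0 (S = 80): V_0 = e^(−0.01)·[0.8001·9.8537 + 0.1999·34.2575] = 14.5852

€14.59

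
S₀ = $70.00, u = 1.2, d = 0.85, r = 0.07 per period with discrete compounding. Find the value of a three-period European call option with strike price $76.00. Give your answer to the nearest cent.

Risk-neutral probability p = (1 + 0.07 − 0.85)/(1.2 − 0.85) = 0.2200/0.3500 = 0.6286
Terminal stock prices: S_uuu = 121, S_uud = 85.68, S_udd = 60.69, S_ddd = 42.99
Terminal payoffs (S − K): max(44.96, 0) = 44.96, max(9.68, 0) = 9.68, max(-15.31, 0) = 0, max(-33.01, 0) = 0
Node uu (S = 100.8): V_uu = 1/1.07·[0.6286·44.9600 + 0.3714·9.6800] = 29.7720
Node ud (S = 71.4): V_ud = 1/1.07·[0.6286·9.6800 + 0.3714·0.0000] = 5.6865
Node dd (S = 50.57): V_dd = 1/1.07·[0.6286·0.0000 + 0.3714·0.0000] = 0.0000
Node u (S = 84): V_u = 1/1.07·[0.6286·29.7720 + 0.3714·5.6865] = 19.4635
Node d (S = 59.5): V_d = 1/1.07·[0.6286·5.6865 + 0.3714·0.0000] = 3.3405
Node 0 (S = 70): V_0 = 1/1.07·[0.6286·19.4635 + 0.3714·3.3405] = 12.5934

$12.59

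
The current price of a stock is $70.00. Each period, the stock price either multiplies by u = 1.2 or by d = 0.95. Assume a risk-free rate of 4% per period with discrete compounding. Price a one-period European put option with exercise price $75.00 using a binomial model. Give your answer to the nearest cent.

$5.23

Risk-neutral probability p = (1 + 0.04 − 0.95)/(1.2 − 0.95) = 0.0900/0.2500 = 0.3600
Terminal stock prices: S_u = 84, S_d = 66.5
Terminal payoffs (K − S): max(-9, 0) = 0, max(8.5, 0) = 8.5
Node 0 (S = 70): V_0 = 1/1.04·[0.3600·0.0000 + 0.6400·8.5000] = 5.2308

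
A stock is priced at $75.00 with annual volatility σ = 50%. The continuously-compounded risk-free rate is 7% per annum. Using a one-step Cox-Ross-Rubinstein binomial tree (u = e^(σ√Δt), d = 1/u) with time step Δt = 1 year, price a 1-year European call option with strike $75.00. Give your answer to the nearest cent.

$20.28

CRR parameters: u = e^(σ√Δt) = e^(0.5·√1) = 1.6487, d = 1/u = 0.6065
Per-period rate: rΔt = 0.07·1 = 0.07, so R = e^0.07 = 1.0725
Risk-neutral probability p = (e^0.07 − 0.6065)/(1.6487 − 0.6065) = 0.4660/1.0422 = 0.4471
Terminal stock prices: S_u = 123.7, S_d = 45.49
Terminal payoffs (S − K): max(48.65, 0) = 48.65, max(-29.51, 0) = 0
Node 0 (S = 75): V_0 = e^(−0.07)·[0.4471·48.6541 + 0.5529·0.0000] = 20.2832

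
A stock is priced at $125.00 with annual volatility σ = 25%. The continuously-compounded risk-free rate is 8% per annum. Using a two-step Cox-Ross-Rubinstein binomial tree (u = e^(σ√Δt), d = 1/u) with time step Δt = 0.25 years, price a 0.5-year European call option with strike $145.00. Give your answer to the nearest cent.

$4.50

CRR parameters: u = e^(σ√Δt) = e^(0.25·√0.25) = 1.1331, d = 1/u = 0.8825
Per-period rate: rΔt = 0.08·0.25 = 0.02, so R = e^0.02 = 1.0202
Risk-neutral probability p = (e^0.02 − 0.8825)/(1.1331 − 0.8825) = 0.1377/0.2507 = 0.5494
Terminal stock prices: S_uu = 160.5, S_ud = 125, S_dd = 97.35
Terminal payoffs (S − K): max(15.5, 0) = 15.5, max(-20, 0) = 0, max(-47.65, 0) = 0
Node u (S = 141.6): V_u = e^(−0.02)·[0.5494·15.5032 + 0.4506·0.0000] = 8.3486
Node d (S = 110.3): V_d = e^(−0.02)·[0.5494·0.0000 + 0.4506·0.0000] = 0.0000
Node 0 (S = 125): V_0 = e^(−0.02)·[0.5494·8.3486 + 0.4506·0.0000] = 4.4958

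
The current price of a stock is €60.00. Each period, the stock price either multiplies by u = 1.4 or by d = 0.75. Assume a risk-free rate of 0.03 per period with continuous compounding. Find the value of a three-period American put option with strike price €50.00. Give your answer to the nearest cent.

€5.65

Risk-neutral probability p = (e^0.03 − 0.75)/(1.4 − 0.75) = 0.2805/0.6500 = 0.4315
Terminal stock prices: S_uuu = 164.6, S_uud = 88.2, S_udd = 47.25, S_ddd = 25.31
Terminal payoffs (K − S): max(-114.6, 0) = 0, max(-38.2, 0) = 0, max(2.75, 0) = 2.75, max(24.69, 0) = 24.69
Node uu (S = 117.6): continuation = e^(−0.03)·[0.4315·0.0000 + 0.5685·0.0000] = 0.0000; exercise value = 0.0000 ≤ continuation, so V_uu = 0.0000
Node ud (S = 63): continuation = e^(−0.03)·[0.4315·0.0000 + 0.5685·2.7500] = 1.5173; exercise value = 0.0000 ≤ continuation, so V_ud = 1.5173
Node dd (S = 33.75): continuation = e^(−0.03)·[0.4315·2.7500 + 0.5685·24.6875] = 14.7723; exercise value = 16.2500 > continuation, so V_dd = 16.2500 (exercise)
Node u (S = 84): continuation = e^(−0.03)·[0.4315·0.0000 + 0.5685·1.5173] = 0.8371; exercise value = 0.0000 ≤ continuation, so V_u = 0.8371
Node d (S = 45): continuation = e^(−0.03)·[0.4315·1.5173 + 0.5685·16.2500] = 9.6009; exercise value = 5.0000 ≤ continuation, so V_d = 9.6009
Node 0 (S = 60): continuation = e^(−0.03)·[0.4315·0.8371 + 0.5685·9.6009] = 5.6476; exercise value = 0.0000 ≤ continuation, so V_0 = 5.6476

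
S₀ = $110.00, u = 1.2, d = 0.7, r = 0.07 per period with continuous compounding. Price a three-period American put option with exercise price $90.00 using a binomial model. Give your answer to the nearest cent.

Risk-neutral probability p = (e^0.07 − 0.7)/(1.2 − 0.7) = 0.3725/0.5000 = 0.7450
Terminal stock prices: S_uuu = 190.1, S_uud = 110.9, S_udd = 64.68, S_ddd = 37.73
Terminal payoffs (K − S): max(-100.1, 0) = 0, max(-20.88, 0) = 0, max(25.32, 0) = 25.32, max(52.27, 0) = 52.27
Node uu (S = 158.4): continuation = e^(−0.07)·[0.7450·0.0000 + 0.2550·0.0000] = 0.0000; exercise value = 0.0000 ≤ continuation, so V_uu = 0.0000
Node ud (S = 92.4): continuation = e^(−0.07)·[0.7450·0.0000 + 0.2550·25.3200] = 6.0197; exercise value = 0.0000 ≤ continuation, so V_ud = 6.0197
Node dd (S = 53.9): continuation = e^(−0.07)·[0.7450·25.3200 + 0.2550·52.2700] = 30.0154; exercise value = 36.1000 > continuation, so V_dd = 36.1000 (exercise)
Node u (S = 132): continuation = e^(−0.07)·[0.7450·0.0000 + 0.2550·6.0197] = 1.4312; exercise value = 0.0000 ≤ continuation, so V_u = 1.4312
Node d (S = 77): continuation = e^(−0.07)·[0.7450·6.0197 + 0.2550·36.1000] = 12.7642; exercise value = 13.0000 > continuation, so V_d = 13.0000 (exercise)
Node 0 (S = 110): continuation = e^(−0.07)·[0.7450·1.4312 + 0.2550·13.0000] = 4.0848; exercise value = 0.0000 ≤ continuation, so V_0 = 4.0848

$4.08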